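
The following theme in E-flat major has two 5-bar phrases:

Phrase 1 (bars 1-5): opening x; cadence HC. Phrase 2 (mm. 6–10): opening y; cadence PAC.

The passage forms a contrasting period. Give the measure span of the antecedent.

measures 1–5

The phrase ending with the weaker cadence (half cadence) is the antecedent; the one ending more conclusively (perfect authentic cadence) is the consequent. The antecedent is measures 1–5.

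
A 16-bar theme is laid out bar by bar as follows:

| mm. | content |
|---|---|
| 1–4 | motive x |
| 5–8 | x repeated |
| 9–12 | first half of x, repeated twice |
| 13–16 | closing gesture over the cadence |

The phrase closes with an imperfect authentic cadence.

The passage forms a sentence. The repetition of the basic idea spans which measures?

measures 5–8

The presentation of a sentence is the basic idea (mm. 1–4) plus its repetition (measures 5–8); the repetition of the basic idea is therefore bars 5-8.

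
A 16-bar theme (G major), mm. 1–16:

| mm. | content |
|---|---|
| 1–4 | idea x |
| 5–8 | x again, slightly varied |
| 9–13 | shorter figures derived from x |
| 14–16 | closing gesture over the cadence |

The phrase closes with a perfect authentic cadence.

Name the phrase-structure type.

sentence

Basic idea (mm. 1-4) + its repetition (mm. 5–8) form the presentation; fragmentation and cadence (mm. 9–16) form the continuation — the 16-bar whole is a sentence.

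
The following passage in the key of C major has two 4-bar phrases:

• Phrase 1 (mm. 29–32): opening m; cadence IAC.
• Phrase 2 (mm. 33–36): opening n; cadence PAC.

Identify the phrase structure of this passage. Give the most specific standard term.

contrasting period

Phrase 1 ends with an imperfect authentic cadence (weaker) and phrase 2 with a perfect authentic cadence (stronger): antecedent + consequent = a period.
The two phrases open with different material (m / n), so the period is contrasting.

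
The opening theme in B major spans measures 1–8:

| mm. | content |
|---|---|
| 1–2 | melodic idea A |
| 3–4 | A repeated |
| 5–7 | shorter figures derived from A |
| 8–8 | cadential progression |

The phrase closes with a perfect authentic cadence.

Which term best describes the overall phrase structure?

Basic idea (mm. 1-2) + its repetition (measures 3-4) form the presentation; fragmentation and cadence (mm. 5–8) form the continuation — the 8-bar whole is a sentence.

sentence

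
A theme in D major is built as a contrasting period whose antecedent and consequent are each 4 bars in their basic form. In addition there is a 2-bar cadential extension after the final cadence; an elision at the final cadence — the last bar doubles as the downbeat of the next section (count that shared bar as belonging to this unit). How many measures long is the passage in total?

Basic contrasting period: 4 + 4 = 8 bars.
8 (basic form) + 2 (cadential extension) = 10.
The elision shares a bar with the next section but does not change this unit's count.

10 measures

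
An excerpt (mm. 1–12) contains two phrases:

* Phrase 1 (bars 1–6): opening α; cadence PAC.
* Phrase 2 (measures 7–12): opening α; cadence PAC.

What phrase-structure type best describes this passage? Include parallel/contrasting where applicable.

repeated phrase

Both phrases have the same opening (α) and the same cadence (perfect authentic cadence): the second is a restatement, not a consequent, so this is a repeated phrase rather than a period.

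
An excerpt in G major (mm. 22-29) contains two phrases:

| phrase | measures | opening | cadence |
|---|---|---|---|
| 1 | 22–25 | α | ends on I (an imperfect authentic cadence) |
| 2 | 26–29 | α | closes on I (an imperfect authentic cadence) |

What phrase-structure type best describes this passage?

repeated phrase

Both phrases have the same opening (α) and the same cadence (imperfect authentic cadence): the second is a restatement, not a consequent, so this is a repeated phrase rather than a period.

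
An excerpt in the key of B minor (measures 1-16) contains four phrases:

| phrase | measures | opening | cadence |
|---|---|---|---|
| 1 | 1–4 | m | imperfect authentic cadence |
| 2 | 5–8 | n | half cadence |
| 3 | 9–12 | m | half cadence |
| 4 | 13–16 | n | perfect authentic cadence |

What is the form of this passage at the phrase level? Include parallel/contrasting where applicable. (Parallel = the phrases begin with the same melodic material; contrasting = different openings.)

parallel double period

Four phrases in two halves: the first half (mm. 1–8) ends with a half cadence, the second (measures 9-16) with a perfect authentic cadence — a large antecedent–consequent pair, i.e. a double period.
Phrase 3 begins with the same material as phrase 1, making it parallel.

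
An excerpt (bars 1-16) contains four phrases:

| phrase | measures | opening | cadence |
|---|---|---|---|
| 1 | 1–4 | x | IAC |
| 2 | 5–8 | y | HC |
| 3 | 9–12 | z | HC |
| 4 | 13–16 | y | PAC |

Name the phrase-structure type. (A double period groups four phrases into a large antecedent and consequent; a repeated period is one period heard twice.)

Four phrases in two halves: the first half (measures 1–8) ends with a half cadence, the second (bars 9–16) with a perfect authentic cadence — a large antecedent–consequent pair, i.e. a double period.
Phrase 3 begins with different material from phrase 1, making it contrasting.

contrasting double period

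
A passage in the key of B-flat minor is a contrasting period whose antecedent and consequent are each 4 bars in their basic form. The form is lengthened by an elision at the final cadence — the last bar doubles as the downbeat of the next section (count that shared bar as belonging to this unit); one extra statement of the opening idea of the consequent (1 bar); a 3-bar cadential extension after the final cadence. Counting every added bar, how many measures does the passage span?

Basic contrasting period: 4 + 4 = 8 bars.
8 (basic form) + 1 (extra statement) + 3 (cadential extension) = 12.
The elision shares a bar with the next section but does not change this unit's count.

12 measures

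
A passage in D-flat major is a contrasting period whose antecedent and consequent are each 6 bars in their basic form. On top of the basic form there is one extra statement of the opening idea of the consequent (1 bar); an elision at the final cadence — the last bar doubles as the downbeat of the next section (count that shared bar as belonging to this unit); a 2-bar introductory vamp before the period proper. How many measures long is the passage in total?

Basic contrasting period: 6 + 6 = 12 bars.
12 (basic form) + 1 (extra statement) + 2 (introduction) = 15.
The elision shares a bar with the next section but does not change this unit's count.

15 measures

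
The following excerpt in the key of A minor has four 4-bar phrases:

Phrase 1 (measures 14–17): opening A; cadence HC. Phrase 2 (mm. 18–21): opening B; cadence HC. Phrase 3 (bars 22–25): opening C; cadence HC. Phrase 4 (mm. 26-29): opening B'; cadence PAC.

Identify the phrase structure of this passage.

Four phrases in two halves: the first half (bars 14–21) ends with a half cadence, the second (bars 22–29) with a perfect authentic cadence — a large antecedent–consequent pair, i.e. a double period.
Phrase 3 begins with different material from phrase 1, making it contrasting.

contrasting double period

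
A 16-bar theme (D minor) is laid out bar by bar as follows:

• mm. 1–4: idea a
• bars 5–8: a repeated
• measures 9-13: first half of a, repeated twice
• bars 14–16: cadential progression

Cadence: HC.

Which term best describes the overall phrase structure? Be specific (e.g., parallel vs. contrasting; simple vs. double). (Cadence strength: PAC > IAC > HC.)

sentence

Basic idea (bars 1–4) + its repetition (measures 5-8) form the presentation; fragmentation and cadence (bars 9-16) form the continuation — the 16-bar whole is a sentence.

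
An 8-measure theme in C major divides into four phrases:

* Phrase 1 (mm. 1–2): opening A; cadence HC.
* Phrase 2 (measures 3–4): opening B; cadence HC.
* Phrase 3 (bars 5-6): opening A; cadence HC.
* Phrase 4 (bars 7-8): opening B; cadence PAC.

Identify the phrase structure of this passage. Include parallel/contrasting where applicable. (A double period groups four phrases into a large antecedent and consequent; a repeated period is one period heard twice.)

Four phrases in two halves: the first half (bars 1-4) ends with a half cadence, the second (bars 5–8) with a perfect authentic cadence — a large antecedent–consequent pair, i.e. a double period.
Phrase 3 begins with the same material as phrase 1, making it parallel.

parallel double period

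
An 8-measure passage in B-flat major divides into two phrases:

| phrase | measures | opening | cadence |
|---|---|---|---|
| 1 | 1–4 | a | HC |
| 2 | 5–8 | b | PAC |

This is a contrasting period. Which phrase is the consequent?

phrase 2

The phrase ending with the weaker cadence (half cadence) is the antecedent; the one ending more conclusively (perfect authentic cadence) is the consequent. The consequent is phrase 2.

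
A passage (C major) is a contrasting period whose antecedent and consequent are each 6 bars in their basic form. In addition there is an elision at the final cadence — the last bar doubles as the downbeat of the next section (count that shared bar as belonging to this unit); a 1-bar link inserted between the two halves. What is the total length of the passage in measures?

13 measures

Basic contrasting period: 6 + 6 = 12 bars.
12 (basic form) + 1 (link) = 13.
The elision shares a bar with the next section but does not change this unit's count.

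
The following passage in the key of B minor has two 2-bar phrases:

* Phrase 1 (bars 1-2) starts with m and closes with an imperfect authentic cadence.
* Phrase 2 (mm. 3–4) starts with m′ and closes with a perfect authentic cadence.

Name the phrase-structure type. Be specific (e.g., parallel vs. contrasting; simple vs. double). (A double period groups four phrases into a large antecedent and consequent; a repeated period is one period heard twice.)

parallel period

Phrase 1 ends with an imperfect authentic cadence (weaker) and phrase 2 with a perfect authentic cadence (stronger): antecedent + consequent = a period.
The two phrases open with the same material (m / m′), so the period is parallel.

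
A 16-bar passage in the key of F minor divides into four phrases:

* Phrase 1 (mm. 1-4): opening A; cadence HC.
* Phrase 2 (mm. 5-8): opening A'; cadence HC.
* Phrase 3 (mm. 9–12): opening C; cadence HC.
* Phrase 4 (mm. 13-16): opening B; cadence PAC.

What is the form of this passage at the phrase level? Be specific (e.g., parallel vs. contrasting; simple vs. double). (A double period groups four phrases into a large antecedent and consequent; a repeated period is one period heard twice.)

contrasting double period

Four phrases in two halves: the first half (mm. 1-8) ends with a half cadence, the second (mm. 9-16) with a perfect authentic cadence — a large antecedent–consequent pair, i.e. a double period.
Phrase 3 begins with different material from phrase 1, making it contrasting.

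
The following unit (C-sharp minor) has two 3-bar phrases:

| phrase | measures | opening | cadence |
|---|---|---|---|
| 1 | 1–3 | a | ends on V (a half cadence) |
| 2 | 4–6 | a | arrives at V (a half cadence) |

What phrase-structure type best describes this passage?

Both phrases have the same opening (a) and the same cadence (half cadence): the second is a restatement, not a consequent, so this is a repeated phrase rather than a period.

repeated phrase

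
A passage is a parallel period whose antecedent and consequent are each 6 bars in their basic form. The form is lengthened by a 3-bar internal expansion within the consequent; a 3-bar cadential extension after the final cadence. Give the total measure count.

18 measures

Basic parallel period: 6 + 6 = 12 bars.
12 (basic form) + 3 (internal expansion) + 3 (cadential extension) = 18.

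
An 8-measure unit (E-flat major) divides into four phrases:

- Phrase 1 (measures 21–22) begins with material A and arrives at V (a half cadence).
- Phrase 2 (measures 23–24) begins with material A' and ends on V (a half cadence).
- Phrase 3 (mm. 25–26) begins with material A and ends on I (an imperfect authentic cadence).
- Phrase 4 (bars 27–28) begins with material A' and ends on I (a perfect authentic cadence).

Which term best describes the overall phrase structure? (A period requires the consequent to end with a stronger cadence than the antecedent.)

parallel double period

Four phrases in two halves: the first half (mm. 21-24) ends with a half cadence, the second (mm. 25–28) with a perfect authentic cadence — a large antecedent–consequent pair, i.e. a double period.
Phrase 3 begins with the same material as phrase 1, making it parallel.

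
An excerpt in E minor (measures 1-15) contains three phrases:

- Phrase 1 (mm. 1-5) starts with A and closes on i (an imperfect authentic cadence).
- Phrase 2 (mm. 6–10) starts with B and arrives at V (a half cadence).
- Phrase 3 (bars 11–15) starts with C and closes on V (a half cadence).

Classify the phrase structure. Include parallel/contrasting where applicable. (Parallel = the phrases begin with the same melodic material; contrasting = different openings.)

The final phrase closes with a half cadence, which is not stronger than the preceding half cadence; the 3 phrases lack an overall antecedent–consequent design and so form a phrase group.

phrase group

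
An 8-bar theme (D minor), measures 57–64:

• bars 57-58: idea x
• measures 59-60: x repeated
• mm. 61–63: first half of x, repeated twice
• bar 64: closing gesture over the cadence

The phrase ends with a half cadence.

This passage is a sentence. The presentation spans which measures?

The presentation of a sentence is the basic idea (measures 57–58) plus its repetition (mm. 59-60); the presentation is therefore mm. 57-60.

measures 57–60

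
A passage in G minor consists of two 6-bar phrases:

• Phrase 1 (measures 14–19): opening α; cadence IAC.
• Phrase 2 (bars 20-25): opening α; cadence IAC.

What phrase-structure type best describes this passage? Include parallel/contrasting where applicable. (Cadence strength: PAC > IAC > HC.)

repeated phrase

Both phrases have the same opening (α) and the same cadence (imperfect authentic cadence): the second is a restatement, not a consequent, so this is a repeated phrase rather than a period.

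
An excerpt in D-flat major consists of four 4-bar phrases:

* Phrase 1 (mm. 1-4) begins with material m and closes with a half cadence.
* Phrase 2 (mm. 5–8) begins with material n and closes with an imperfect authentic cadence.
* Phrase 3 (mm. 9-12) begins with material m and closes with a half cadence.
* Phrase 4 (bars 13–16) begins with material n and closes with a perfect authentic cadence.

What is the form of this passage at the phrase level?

Four phrases in two halves: the first half (bars 1–8) ends with an imperfect authentic cadence, the second (measures 9-16) with a perfect authentic cadence — a large antecedent–consequent pair, i.e. a double period.
Phrase 3 begins with the same material as phrase 1, making it parallel.

parallel double period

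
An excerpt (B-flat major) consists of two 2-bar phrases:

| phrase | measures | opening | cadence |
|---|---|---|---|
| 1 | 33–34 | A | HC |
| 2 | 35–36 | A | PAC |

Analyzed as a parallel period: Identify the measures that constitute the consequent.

The antecedent is the phrase ending with the weaker cadence (half cadence, phrase 1) and the consequent the one ending more conclusively (perfect authentic cadence, phrase 2); the consequent is mm. 35–36.

measures 35–36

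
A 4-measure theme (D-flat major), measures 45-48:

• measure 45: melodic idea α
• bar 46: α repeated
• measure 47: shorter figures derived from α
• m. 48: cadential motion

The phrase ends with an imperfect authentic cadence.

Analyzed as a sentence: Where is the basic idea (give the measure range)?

The presentation of a sentence is the basic idea (measure 45) plus its repetition (m. 46); the basic idea is therefore measure 45.

measures 45–45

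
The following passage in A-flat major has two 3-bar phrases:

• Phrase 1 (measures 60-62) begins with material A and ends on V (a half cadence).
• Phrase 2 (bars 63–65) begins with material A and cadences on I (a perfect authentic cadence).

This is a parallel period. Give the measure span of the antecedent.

measures 60–62

The phrase ending with the weaker cadence (half cadence) is the antecedent; the one ending more conclusively (perfect authentic cadence) is the consequent. The antecedent is measures 60–62.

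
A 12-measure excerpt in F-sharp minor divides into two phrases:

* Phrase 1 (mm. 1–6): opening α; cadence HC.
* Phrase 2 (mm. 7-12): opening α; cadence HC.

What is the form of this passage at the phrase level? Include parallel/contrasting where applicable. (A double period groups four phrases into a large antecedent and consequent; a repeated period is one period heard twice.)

repeated phrase

Both phrases have the same opening (α) and the same cadence (half cadence): the second is a restatement, not a consequent, so this is a repeated phrase rather than a period.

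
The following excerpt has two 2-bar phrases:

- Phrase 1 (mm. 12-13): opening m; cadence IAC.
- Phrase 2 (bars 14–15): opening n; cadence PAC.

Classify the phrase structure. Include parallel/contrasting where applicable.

contrasting period

Phrase 1 ends with an imperfect authentic cadence (weaker) and phrase 2 with a perfect authentic cadence (stronger): antecedent + consequent = a period.
The two phrases open with different material (m / n), so the period is contrasting.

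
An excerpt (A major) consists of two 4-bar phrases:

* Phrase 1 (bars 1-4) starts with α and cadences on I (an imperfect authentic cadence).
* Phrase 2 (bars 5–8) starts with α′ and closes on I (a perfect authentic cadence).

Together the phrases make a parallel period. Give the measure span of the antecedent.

measures 1–4

The phrase ending with the weaker cadence (imperfect authentic cadence) is the antecedent; the one ending more conclusively (perfect authentic cadence) is the consequent. The antecedent is measures 1–4.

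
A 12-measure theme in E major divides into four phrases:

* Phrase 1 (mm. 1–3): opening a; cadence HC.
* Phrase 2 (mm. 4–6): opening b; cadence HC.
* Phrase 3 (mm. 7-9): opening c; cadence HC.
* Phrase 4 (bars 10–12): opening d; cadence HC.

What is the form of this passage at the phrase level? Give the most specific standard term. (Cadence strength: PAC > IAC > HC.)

Phrase 4 ends with a half cadence, no stronger than phrase 2's half cadence, so the four phrases do not form a double period; nor do phrases 3–4 duplicate 1–2, so it is not a repeated period. With no phrase reaching a conclusive cadence, the passage is a phrase group.

phrase group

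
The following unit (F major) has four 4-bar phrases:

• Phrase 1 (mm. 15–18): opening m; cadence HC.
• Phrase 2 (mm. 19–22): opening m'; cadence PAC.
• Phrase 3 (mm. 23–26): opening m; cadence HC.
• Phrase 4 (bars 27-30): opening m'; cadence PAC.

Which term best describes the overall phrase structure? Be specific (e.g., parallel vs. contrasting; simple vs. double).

The cadence pattern HC–PAC–HC–PAC is weak–strong twice, and phrases 3–4 restate phrases 1–2: a period heard twice, not a double period (which would end weakly at phrase 2).

repeated period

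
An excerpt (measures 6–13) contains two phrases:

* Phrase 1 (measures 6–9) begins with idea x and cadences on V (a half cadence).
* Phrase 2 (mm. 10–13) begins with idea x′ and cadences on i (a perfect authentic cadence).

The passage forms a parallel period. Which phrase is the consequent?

phrase 2

The phrase ending with the weaker cadence (half cadence) is the antecedent; the one ending more conclusively (perfect authentic cadence) is the consequent. The consequent is phrase 2.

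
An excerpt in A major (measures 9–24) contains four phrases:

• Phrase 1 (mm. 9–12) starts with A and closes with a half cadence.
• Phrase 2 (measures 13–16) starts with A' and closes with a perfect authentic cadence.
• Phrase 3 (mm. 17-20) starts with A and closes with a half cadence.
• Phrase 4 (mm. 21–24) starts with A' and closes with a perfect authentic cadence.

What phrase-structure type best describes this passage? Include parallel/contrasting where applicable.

repeated period

The cadence pattern HC–PAC–HC–PAC is weak–strong twice, and phrases 3–4 restate phrases 1–2: a period heard twice, not a double period (which would end weakly at phrase 2).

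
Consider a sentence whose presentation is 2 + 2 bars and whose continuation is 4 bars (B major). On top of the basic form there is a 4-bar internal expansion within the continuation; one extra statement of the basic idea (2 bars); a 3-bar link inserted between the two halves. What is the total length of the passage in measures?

17 measures

Basic sentence: 2 + 2 + 4 = 8 bars.
8 (basic form) + 4 (internal expansion) + 2 (extra statement) + 3 (link) = 17.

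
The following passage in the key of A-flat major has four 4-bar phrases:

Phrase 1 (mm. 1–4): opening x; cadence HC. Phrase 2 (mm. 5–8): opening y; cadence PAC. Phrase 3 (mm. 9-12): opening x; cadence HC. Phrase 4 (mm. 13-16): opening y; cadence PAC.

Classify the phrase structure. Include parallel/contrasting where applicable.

The cadence pattern HC–PAC–HC–PAC is weak–strong twice, and phrases 3–4 restate phrases 1–2: a period heard twice, not a double period (which would end weakly at phrase 2).

repeated period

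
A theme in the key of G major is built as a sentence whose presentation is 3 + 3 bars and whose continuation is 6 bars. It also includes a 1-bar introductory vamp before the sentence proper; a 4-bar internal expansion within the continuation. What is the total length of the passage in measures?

17 measures

Basic sentence: 3 + 3 + 6 = 12 bars.
12 (basic form) + 1 (introduction) + 4 (internal expansion) = 17.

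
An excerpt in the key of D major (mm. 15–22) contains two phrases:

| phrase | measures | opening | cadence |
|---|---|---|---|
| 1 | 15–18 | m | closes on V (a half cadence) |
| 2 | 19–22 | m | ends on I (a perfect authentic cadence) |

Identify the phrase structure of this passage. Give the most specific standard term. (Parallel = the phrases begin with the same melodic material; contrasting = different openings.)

Phrase 1 ends with a half cadence (weaker) and phrase 2 with a perfect authentic cadence (stronger): antecedent + consequent = a period.
The two phrases open with the same material (m / m), so the period is parallel.

parallel period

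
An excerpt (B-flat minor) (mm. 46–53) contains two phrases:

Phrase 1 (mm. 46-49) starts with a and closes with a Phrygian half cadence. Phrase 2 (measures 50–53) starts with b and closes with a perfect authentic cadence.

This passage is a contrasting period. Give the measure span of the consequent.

measures 50–53

The antecedent is the phrase ending with the weaker cadence (Phrygian half cadence, phrase 1) and the consequent the one ending more conclusively (perfect authentic cadence, phrase 2); the consequent is measures 50–53.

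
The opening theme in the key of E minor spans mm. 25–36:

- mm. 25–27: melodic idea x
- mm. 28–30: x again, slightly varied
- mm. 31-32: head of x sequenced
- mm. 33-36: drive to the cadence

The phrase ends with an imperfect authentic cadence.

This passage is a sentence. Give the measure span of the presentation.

The presentation of a sentence is the basic idea (mm. 25–27) plus its repetition (mm. 28–30); the presentation is therefore mm. 25–30.

measures 25–30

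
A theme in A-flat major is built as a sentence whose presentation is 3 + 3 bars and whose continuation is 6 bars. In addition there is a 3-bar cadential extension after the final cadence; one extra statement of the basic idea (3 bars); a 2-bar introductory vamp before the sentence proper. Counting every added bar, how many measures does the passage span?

20 measures

Basic sentence: 3 + 3 + 6 = 12 bars.
12 (basic form) + 3 (cadential extension) + 3 (extra statement) + 2 (introduction) = 20.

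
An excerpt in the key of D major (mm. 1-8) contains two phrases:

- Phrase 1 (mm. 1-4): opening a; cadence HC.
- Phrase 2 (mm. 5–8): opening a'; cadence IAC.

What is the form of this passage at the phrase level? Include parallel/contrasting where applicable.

parallel period

Phrase 1 ends with a half cadence (weaker) and phrase 2 with an imperfect authentic cadence (stronger): antecedent + consequent = a period.
The two phrases open with the same material (a / a'), so the period is parallel.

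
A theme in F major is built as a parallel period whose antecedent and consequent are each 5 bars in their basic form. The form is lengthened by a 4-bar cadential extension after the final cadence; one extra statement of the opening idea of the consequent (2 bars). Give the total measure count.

Basic parallel period: 5 + 5 = 10 bars.
10 (basic form) + 4 (cadential extension) + 2 (extra statement) = 16.

16 measures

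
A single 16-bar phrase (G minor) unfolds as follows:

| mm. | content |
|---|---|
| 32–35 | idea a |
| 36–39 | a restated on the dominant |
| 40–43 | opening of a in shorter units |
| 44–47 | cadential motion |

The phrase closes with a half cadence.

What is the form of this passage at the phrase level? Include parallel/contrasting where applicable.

Basic idea (mm. 32–35) + its repetition (mm. 36–39) form the presentation; fragmentation and cadence (mm. 40-47) form the continuation — the 16-bar whole is a sentence.

sentence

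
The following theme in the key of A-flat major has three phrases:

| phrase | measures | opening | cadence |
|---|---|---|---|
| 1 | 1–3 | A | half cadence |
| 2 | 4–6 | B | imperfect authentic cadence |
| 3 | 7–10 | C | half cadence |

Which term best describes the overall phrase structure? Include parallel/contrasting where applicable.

The final phrase closes with a half cadence, which is not stronger than the preceding imperfect authentic cadence; the 3 phrases lack an overall antecedent–consequent design and so form a phrase group.

phrase group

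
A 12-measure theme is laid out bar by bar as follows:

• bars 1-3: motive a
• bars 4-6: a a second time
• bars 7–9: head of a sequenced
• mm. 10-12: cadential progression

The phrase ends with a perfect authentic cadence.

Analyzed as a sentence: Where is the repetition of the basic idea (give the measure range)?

The presentation of a sentence is the basic idea (bars 1-3) plus its repetition (mm. 4–6); the repetition of the basic idea is therefore bars 4–6.

measures 4–6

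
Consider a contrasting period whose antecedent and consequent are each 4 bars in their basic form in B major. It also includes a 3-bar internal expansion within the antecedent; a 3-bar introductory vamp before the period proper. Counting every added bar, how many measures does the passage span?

Basic contrasting period: 4 + 4 = 8 bars.
8 (basic form) + 3 (internal expansion) + 3 (introduction) = 14.

14 measures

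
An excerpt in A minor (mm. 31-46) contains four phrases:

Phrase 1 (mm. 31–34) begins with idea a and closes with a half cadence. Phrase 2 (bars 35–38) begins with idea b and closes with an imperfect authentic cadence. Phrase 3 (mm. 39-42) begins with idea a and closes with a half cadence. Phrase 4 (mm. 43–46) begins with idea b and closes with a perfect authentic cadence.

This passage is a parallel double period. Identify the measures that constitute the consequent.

In a double period the four phrases pair into a large antecedent (phrases 1–2, ending imperfect authentic cadence) and a large consequent (phrases 3–4, ending perfect authentic cadence). The consequent spans mm. 39–46.

measures 39–46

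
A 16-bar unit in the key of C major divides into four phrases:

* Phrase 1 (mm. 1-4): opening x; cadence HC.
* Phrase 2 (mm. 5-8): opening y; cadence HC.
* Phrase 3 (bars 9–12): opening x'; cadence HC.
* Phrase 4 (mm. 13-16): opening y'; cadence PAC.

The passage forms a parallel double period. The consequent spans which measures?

measures 9–16

In a double period the four phrases pair into a large antecedent (phrases 1–2, ending half cadence) and a large consequent (phrases 3–4, ending perfect authentic cadence). The consequent spans bars 9-16.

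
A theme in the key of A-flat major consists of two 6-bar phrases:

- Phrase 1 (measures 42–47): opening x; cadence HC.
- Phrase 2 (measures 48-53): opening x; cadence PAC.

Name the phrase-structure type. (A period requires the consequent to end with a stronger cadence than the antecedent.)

parallel period

Phrase 1 ends with a half cadence (weaker) and phrase 2 with a perfect authentic cadence (stronger): antecedent + consequent = a period.
The two phrases open with the same material (x / x), so the period is parallel.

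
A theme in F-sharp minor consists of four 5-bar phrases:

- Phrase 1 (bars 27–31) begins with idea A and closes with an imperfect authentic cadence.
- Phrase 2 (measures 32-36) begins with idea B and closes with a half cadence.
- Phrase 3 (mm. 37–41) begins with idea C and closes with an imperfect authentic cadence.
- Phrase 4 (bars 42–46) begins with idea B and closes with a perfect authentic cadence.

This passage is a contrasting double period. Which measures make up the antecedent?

measures 27–36

In a double period the four phrases pair into a large antecedent (phrases 1–2, ending half cadence) and a large consequent (phrases 3–4, ending perfect authentic cadence). The antecedent spans measures 27-36.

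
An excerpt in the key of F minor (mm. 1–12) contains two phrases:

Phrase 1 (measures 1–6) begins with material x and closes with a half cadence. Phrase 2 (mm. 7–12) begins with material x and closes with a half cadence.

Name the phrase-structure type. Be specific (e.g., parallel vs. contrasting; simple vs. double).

repeated phrase

Both phrases have the same opening (x) and the same cadence (half cadence): the second is a restatement, not a consequent, so this is a repeated phrase rather than a period.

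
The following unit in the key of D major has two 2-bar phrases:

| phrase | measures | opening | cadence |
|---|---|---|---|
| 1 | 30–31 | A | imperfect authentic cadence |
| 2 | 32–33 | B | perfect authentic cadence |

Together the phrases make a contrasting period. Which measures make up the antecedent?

measures 30–31

The phrase ending with the weaker cadence (imperfect authentic cadence) is the antecedent; the one ending more conclusively (perfect authentic cadence) is the consequent. The antecedent is measures 30–31.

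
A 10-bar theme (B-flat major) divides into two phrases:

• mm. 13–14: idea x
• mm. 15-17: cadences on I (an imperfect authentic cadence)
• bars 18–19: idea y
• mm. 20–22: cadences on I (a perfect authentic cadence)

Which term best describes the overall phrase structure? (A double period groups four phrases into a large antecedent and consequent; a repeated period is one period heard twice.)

Phrase 1 ends with an imperfect authentic cadence (weaker) and phrase 2 with a perfect authentic cadence (stronger): antecedent + consequent = a period.
The two phrases open with different material (x / y), so the period is contrasting.

contrasting period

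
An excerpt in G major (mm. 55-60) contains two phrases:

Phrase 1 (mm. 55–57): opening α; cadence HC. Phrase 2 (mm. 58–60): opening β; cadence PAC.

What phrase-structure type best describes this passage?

contrasting period

Phrase 1 ends with a half cadence (weaker) and phrase 2 with a perfect authentic cadence (stronger): antecedent + consequent = a period.
The two phrases open with different material (α / β), so the period is contrasting.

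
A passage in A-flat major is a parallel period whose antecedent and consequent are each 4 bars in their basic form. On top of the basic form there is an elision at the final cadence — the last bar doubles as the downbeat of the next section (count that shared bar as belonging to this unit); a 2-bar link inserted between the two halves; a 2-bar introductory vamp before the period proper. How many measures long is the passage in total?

12 measures

Basic parallel period: 4 + 4 = 8 bars.
8 (basic form) + 2 (link) + 2 (introduction) = 12.
The elision shares a bar with the next section but does not change this unit's count.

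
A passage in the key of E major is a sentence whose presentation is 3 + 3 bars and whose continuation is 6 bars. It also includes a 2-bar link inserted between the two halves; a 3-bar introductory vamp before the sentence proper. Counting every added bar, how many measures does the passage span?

17 measures

Basic sentence: 3 + 3 + 6 = 12 bars.
12 (basic form) + 2 (link) + 3 (introduction) = 17.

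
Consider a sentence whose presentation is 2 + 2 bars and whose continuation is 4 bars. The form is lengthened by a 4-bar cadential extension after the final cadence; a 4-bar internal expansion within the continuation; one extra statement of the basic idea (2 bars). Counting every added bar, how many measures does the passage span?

Basic sentence: 2 + 2 + 4 = 8 bars.
8 (basic form) + 4 (cadential extension) + 4 (internal expansion) + 2 (extra statement) = 18.

18 measures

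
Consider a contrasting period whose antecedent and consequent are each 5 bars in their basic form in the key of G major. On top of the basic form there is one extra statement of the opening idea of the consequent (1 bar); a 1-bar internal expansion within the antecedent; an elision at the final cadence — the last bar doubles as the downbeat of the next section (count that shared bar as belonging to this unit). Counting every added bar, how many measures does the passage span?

Basic contrasting period: 5 + 5 = 10 bars.
10 (basic form) + 1 (extra statement) + 1 (internal expansion) = 12.
The elision shares a bar with the next section but does not change this unit's count.

12 measures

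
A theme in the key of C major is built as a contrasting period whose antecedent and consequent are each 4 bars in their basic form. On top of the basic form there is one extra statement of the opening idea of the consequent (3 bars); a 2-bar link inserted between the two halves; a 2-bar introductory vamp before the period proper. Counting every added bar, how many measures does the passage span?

15 measures

Basic contrasting period: 4 + 4 = 8 bars.
8 (basic form) + 3 (extra statement) + 2 (link) + 2 (introduction) = 15.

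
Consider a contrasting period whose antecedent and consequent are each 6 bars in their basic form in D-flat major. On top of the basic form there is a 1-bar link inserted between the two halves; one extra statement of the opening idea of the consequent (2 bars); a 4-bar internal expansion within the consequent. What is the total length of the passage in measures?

Basic contrasting period: 6 + 6 = 12 bars.
12 (basic form) + 1 (link) + 2 (extra statement) + 4 (internal expansion) = 19.

19 measures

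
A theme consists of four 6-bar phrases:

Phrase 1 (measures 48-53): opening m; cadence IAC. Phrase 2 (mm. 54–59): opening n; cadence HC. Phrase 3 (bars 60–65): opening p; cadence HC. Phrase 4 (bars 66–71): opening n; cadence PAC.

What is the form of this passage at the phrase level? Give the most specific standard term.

contrasting double period

Four phrases in two halves: the first half (mm. 48–59) ends with a half cadence, the second (measures 60-71) with a perfect authentic cadence — a large antecedent–consequent pair, i.e. a double period.
Phrase 3 begins with different material from phrase 1, making it contrasting.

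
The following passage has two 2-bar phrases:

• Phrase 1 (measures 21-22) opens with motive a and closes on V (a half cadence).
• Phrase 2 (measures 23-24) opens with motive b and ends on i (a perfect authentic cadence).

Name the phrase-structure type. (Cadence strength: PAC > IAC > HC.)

contrasting period

Phrase 1 ends with a half cadence (weaker) and phrase 2 with a perfect authentic cadence (stronger): antecedent + consequent = a period.
The two phrases open with different material (a / b), so the period is contrasting.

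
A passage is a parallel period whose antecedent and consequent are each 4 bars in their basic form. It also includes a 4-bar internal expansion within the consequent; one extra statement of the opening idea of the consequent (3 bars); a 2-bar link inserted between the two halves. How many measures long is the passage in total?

17 measures

Basic parallel period: 4 + 4 = 8 bars.
8 (basic form) + 4 (internal expansion) + 3 (extra statement) + 2 (link) = 17.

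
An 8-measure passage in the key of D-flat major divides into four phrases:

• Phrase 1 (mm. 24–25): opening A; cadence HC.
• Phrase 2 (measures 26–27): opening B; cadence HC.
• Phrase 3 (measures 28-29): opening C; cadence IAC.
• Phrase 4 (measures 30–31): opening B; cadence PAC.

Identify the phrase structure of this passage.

contrasting double period

Four phrases in two halves: the first half (mm. 24–27) ends with a half cadence, the second (mm. 28–31) with a perfect authentic cadence — a large antecedent–consequent pair, i.e. a double period.
Phrase 3 begins with different material from phrase 1, making it contrasting.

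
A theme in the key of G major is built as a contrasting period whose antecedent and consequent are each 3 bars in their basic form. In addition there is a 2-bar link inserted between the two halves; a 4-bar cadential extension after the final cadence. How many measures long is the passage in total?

Basic contrasting period: 3 + 3 = 6 bars.
6 (basic form) + 2 (link) + 4 (cadential extension) = 12.

12 measures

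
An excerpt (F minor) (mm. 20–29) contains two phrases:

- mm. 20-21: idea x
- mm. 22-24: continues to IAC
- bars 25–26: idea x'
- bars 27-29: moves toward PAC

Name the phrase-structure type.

parallel period

Phrase 1 ends with an imperfect authentic cadence (weaker) and phrase 2 with a perfect authentic cadence (stronger): antecedent + consequent = a period.
The two phrases open with the same material (x / x'), so the period is parallel.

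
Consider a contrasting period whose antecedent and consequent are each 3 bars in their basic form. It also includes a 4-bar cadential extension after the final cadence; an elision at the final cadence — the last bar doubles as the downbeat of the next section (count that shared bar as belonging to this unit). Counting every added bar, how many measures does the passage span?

10 measures

Basic contrasting period: 3 + 3 = 6 bars.
6 (basic form) + 4 (cadential extension) = 10.
The elision shares a bar with the next section but does not change this unit's count.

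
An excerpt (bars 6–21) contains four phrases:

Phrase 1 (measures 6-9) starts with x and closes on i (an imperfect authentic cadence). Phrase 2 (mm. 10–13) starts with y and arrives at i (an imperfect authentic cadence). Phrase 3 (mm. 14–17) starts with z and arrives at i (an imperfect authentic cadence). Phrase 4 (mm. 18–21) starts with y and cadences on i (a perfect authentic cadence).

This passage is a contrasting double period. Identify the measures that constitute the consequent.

measures 14–21

In a double period the four phrases pair into a large antecedent (phrases 1–2, ending imperfect authentic cadence) and a large consequent (phrases 3–4, ending perfect authentic cadence). The consequent spans mm. 14–21.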